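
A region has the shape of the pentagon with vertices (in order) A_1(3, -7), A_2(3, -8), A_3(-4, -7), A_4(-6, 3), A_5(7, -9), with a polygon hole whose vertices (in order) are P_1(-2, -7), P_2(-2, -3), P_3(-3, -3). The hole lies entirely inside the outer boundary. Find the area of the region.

47.5

Outer boundary:
A_1→A_2: (3)(-8) − (3)(-7) = -3
A_2→A_3: (3)(-7) − (-4)(-8) = -53
A_3→A_4: (-4)(3) − (-6)(-7) = -54
A_4→A_5: (-6)(-9) − (7)(3) = 33
A_5→A_1: (7)(-7) − (3)(-9) = -22
Σ = -99
Area = |Σ|/2 = 49.5.
Hole:
Apply Gauss's area formula: 2A = Σ (x_i·y_{i+1} − x_{i+1}·y_i), indices taken mod 3.
P_1→P_2: (-2)(-3) − (-2)(-7) = -8
P_2→P_3: (-2)(-3) − (-3)(-3) = -3
P_3→P_1: (-3)(-7) − (-2)(-3) = 15
Σ = 4
Area = |Σ|/2 = 2.
Net area = 49.5 − 2 = 47.5.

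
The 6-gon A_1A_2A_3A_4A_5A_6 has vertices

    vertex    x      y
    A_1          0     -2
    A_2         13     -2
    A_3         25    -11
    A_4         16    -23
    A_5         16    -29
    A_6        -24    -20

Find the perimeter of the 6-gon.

120

|A_1A_2| = √((13)² + (0)²) = √169 = 13
|A_2A_3| = √((12)² + (-9)²) = √225 = 15
|A_3A_4| = √((-9)² + (-12)²) = √225 = 15
|A_4A_5| = √((0)² + (-6)²) = √36 = 6
|A_5A_6| = √((-40)² + (9)²) = √1681 = 41
|A_6A_1| = √((24)² + (18)²) = √900 = 30
Perimeter = 13 + 15 + 15 + 6 + 41 + 30 = 120.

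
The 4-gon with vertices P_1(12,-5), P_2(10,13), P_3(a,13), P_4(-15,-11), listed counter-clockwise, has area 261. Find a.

9

The doubled signed area Σ (x_i y_{i+1} − x_{i+1} y_i) is linear in a.
With a=0 it equals 738; the coefficient of a is -24 (from the two edges through P_3).
So -24·a + 738 = 2·261 = 522 ⇒ a = 9.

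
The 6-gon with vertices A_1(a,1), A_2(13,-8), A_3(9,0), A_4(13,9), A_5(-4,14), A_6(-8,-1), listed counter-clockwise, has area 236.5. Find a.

The doubled signed area Σ (x_i y_{i+1} − x_{i+1} y_i) is linear in a.
With a=0 it equals 466; the coefficient of a is -7 (from the two edges through A_1).
So -7·a + 466 = 2·236.5 = 473 ⇒ a = -1.

-1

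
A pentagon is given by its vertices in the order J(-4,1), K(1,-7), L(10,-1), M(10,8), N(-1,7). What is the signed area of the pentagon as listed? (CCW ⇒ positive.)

145.5

Σ = (27) + (69) + (90) + (78) + (27) = 291
Signed area = Σ/2 = 145.5 (positive ⇒ counter-clockwise traversal).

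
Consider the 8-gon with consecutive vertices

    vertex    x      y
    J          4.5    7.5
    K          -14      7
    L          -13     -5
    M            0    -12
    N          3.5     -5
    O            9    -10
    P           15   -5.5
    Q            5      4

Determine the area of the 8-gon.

356.5

Apply the surveyor's formula: 2A = Σ (x_i·y_{i+1} − x_{i+1}·y_i), indices taken mod 8.
J→K: (4.5)(7) − (-14)(7.5) = 136.5
K→L: (-14)(-5) − (-13)(7) = 161
L→M: (-13)(-12) − (0)(-5) = 156
M→N: (0)(-5) − (3.5)(-12) = 42
N→O: (3.5)(-10) − (9)(-5) = 10
O→P: (9)(-5.5) − (15)(-10) = 100.5
P→Q: (15)(4) − (5)(-5.5) = 87.5
Q→J: (5)(7.5) − (4.5)(4) = 19.5
Σ = 713
Area = |Σ|/2 = 356.5.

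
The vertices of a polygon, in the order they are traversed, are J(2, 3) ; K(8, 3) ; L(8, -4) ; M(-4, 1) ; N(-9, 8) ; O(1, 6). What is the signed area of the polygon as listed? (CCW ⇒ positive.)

Apply the shoelace formula: 2A = Σ (x_i·y_{i+1} − x_{i+1}·y_i), indices taken mod 6.
Cross-terms: -18, -56, -8, -23, -62, -9  ⇒  Σ = -176
Signed area = Σ/2 = -88 (negative ⇒ clockwise traversal).

-88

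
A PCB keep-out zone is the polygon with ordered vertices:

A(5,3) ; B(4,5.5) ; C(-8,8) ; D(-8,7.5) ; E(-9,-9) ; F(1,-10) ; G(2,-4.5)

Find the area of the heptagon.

Apply Gauss's area formula: 2A = Σ (x_i·y_{i+1} − x_{i+1}·y_i), indices taken mod 7.
Σ = (15.5) + (76) + (4) + (139.5) + (99) + (15.5) + (28.5) = 378
Area = |Σ|/2 = 189.

189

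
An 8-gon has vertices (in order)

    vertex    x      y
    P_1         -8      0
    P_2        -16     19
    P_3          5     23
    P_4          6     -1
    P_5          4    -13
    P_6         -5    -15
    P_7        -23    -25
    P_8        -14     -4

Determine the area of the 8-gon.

Apply Gauss's area formula: 2A = Σ (x_i·y_{i+1} − x_{i+1}·y_i), indices taken mod 8.
Cross-terms: -152, -463, -143, -74, -125, -220, -258, -32  ⇒  Σ = -1467
Area = |Σ|/2 = 733.5.

733.5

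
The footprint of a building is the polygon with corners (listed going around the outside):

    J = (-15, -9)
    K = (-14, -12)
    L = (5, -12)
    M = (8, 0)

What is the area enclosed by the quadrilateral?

153

Apply the shoelace formula: 2A = Σ (x_i·y_{i+1} − x_{i+1}·y_i), indices taken mod 4.
Σ = (54) + (228) + (96) + (-72) = 306
Area = |Σ|/2 = 153.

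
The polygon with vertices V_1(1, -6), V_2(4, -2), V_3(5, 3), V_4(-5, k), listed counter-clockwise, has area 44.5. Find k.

0

Write out the shoelace sum; only the two edges meeting at V_4 involve k:
2·Area = [(5·k − (-5)·3) + ((-5)·(-6) − 1·k)] + 44
       = 4·k + 89 = 89
⇒ k = 0.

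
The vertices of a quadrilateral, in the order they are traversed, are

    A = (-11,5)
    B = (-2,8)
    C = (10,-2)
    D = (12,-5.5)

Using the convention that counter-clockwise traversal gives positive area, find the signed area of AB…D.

-92.75

Apply the shoelace formula: 2A = Σ (x_i·y_{i+1} − x_{i+1}·y_i), indices taken mod 4.
Cross-terms: -78, -76, -31, -0.5  ⇒  Σ = -185.5
Signed area = Σ/2 = -92.75 (negative ⇒ clockwise traversal).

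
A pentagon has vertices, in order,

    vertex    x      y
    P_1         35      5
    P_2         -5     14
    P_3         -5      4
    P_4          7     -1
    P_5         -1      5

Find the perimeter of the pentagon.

110

|P_1P_2| = √((-40)² + (9)²) = √1681 = 41
|P_2P_3| = √((0)² + (-10)²) = √100 = 10
|P_3P_4| = √((12)² + (-5)²) = √169 = 13
|P_4P_5| = √((-8)² + (6)²) = √100 = 10
|P_5P_1| = √((36)² + (0)²) = √1296 = 36
Perimeter = 41 + 10 + 13 + 10 + 36 = 110.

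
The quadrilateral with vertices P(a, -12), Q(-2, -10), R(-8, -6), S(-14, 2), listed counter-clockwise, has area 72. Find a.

The doubled signed area Σ (x_i y_{i+1} − x_{i+1} y_i) is linear in a.
With a=0 it equals -24; the coefficient of a is -12 (from the two edges through P).
So -12·a + -24 = 2·72 = 144 ⇒ a = -14.

-14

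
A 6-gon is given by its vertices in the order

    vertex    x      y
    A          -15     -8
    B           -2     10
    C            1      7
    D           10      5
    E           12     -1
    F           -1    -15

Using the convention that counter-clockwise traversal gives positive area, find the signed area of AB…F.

Apply the shoelace formula: 2A = Σ (x_i·y_{i+1} − x_{i+1}·y_i), indices taken mod 6.
Cross-terms: -166, -24, -65, -70, -181, -217  ⇒  Σ = -723
Signed area = Σ/2 = -361.5 (negative ⇒ clockwise traversal).

-361.5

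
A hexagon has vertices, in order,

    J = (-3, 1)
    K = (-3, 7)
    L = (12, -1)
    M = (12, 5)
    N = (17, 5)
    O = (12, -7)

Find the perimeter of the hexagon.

|JK| = √((0)² + (6)²) = √36 = 6
|KL| = √((15)² + (-8)²) = √289 = 17
|LM| = √((0)² + (6)²) = √36 = 6
|MN| = √((5)² + (0)²) = √25 = 5
|NO| = √((-5)² + (-12)²) = √169 = 13
|OJ| = √((-15)² + (8)²) = √289 = 17
Perimeter = 6 + 17 + 6 + 5 + 13 + 17 = 64.

64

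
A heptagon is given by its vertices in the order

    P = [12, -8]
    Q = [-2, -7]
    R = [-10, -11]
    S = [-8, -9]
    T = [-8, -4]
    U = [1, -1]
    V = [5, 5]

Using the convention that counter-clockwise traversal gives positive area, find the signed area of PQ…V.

Apply the shoelace formula: 2A = Σ (x_i·y_{i+1} − x_{i+1}·y_i), indices taken mod 7.
P→Q: (12)(-7) − (-2)(-8) = -100
Q→R: (-2)(-11) − (-10)(-7) = -48
R→S: (-10)(-9) − (-8)(-11) = 2
S→T: (-8)(-4) − (-8)(-9) = -40
T→U: (-8)(-1) − (1)(-4) = 12
U→V: (1)(5) − (5)(-1) = 10
V→P: (5)(-8) − (12)(5) = -100
Σ = -264
Signed area = Σ/2 = -132 (negative ⇒ clockwise traversal).

-132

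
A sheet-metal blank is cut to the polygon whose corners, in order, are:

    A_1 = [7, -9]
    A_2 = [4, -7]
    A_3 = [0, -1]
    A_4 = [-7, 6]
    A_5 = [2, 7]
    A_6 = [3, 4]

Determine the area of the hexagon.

Σ = (-13) + (-4) + (-7) + (-61) + (-13) + (-55) = -153
Area = |Σ|/2 = 76.5.

76.5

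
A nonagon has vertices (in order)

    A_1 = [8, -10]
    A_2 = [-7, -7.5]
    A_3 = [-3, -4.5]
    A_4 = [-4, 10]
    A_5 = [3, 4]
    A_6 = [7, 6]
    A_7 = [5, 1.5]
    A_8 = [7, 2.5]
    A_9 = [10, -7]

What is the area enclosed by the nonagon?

A_1→A_2: (8)(-7.5) − (-7)(-10) = -130
A_2→A_3: (-7)(-4.5) − (-3)(-7.5) = 9
A_3→A_4: (-3)(10) − (-4)(-4.5) = -48
A_4→A_5: (-4)(4) − (3)(10) = -46
A_5→A_6: (3)(6) − (7)(4) = -10
A_6→A_7: (7)(1.5) − (5)(6) = -19.5
A_7→A_8: (5)(2.5) − (7)(1.5) = 2
A_8→A_9: (7)(-7) − (10)(2.5) = -74
A_9→A_1: (10)(-10) − (8)(-7) = -44
Σ = -360.5
Area = |Σ|/2 = 180.25.

180.25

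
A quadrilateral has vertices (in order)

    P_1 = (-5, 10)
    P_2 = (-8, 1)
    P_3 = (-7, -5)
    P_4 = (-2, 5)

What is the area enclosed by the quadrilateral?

41

Cross-terms: 75, 47, -45, 5  ⇒  Σ = 82
Area = |Σ|/2 = 41.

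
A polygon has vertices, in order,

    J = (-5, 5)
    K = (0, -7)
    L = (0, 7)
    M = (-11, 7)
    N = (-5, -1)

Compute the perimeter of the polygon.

|JK| = √((5)² + (-12)²) = √169 = 13
|KL| = √((0)² + (14)²) = √196 = 14
|LM| = √((-11)² + (0)²) = √121 = 11
|MN| = √((6)² + (-8)²) = √100 = 10
|NJ| = √((0)² + (6)²) = √36 = 6
Perimeter = 13 + 14 + 11 + 10 + 6 = 54.

54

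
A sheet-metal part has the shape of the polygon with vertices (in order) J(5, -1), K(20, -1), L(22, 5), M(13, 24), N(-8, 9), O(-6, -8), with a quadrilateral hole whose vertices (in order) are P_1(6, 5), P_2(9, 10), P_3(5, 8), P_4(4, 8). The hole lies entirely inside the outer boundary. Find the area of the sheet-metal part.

Outer boundary:
Apply the shoelace formula: 2A = Σ (x_i·y_{i+1} − x_{i+1}·y_i), indices taken mod 6.
Σ = (15) + (122) + (463) + (309) + (118) + (46) = 1073
Area = |Σ|/2 = 536.5.
Hole:
Apply the shoelace formula: 2A = Σ (x_i·y_{i+1} − x_{i+1}·y_i), indices taken mod 4.
Cross-terms: 15, 22, 8, -28  ⇒  Σ = 17
Area = |Σ|/2 = 8.5.
Net area = 536.5 − 8.5 = 528.

528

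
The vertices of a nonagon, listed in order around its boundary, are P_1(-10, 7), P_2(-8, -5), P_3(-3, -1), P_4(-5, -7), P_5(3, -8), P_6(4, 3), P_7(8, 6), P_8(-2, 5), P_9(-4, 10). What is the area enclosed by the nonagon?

Apply the surveyor's formula: 2A = Σ (x_i·y_{i+1} − x_{i+1}·y_i), indices taken mod 9.
Σ = (106) + (-7) + (16) + (61) + (41) + (0) + (52) + (0) + (72) = 341
Area = |Σ|/2 = 170.5.

170.5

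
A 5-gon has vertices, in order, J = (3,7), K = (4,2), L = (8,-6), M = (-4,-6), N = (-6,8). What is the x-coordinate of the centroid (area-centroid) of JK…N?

Apply Gauss's area formula. First the cross-terms c_i = x_i·y_{i+1} − x_{i+1}·y_i:
  -22, -40, -72, -68, -66  ⇒  2A = -268, A = -134.
Then Σ (x_i + x_{i+1})·c_i = -44, so x̄ = -44 / (6·(-134)) = 11/201.

11/201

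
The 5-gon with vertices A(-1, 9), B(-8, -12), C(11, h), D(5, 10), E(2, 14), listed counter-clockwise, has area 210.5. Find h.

Write out the shoelace sum; only the two edges meeting at C involve h:
2·Area = [((-8)·h − 11·(-12)) + (11·10 − 5·h)] + 166
       = -13·h + 408 = 421
⇒ h = -1.

-1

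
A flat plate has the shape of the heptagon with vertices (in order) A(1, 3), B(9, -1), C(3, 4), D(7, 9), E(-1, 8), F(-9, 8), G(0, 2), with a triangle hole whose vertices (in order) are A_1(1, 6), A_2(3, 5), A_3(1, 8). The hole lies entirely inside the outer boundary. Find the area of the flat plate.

57.5

Outer boundary:
Σ = (-28) + (39) + (-1) + (65) + (64) + (-18) + (-2) = 119
Area = |Σ|/2 = 59.5.
Hole:
Cross-terms: -13, 19, -2  ⇒  Σ = 4
Area = |Σ|/2 = 2.
Net area = 59.5 − 2 = 57.5.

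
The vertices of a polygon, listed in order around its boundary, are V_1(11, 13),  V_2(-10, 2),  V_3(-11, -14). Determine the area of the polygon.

162.5

Apply the shoelace (surveyor's) formula: 2A = Σ (x_i·y_{i+1} − x_{i+1}·y_i), indices taken mod 3.
Cross-terms: 152, 162, 11  ⇒  Σ = 325
Area = |Σ|/2 = 162.5.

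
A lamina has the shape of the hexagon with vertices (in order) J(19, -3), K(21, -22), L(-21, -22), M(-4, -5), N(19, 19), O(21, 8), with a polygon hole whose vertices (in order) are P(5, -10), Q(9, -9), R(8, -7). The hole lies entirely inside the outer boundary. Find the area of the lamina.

Outer boundary:
Σ = (-355) + (-924) + (17) + (19) + (-247) + (-215) = -1705
Area = |Σ|/2 = 852.5.
Hole:
Apply the shoelace formula: 2A = Σ (x_i·y_{i+1} − x_{i+1}·y_i), indices taken mod 3.
Σ = (45) + (9) + (-45) = 9
Area = |Σ|/2 = 4.5.
Net area = 852.5 − 4.5 = 848.

848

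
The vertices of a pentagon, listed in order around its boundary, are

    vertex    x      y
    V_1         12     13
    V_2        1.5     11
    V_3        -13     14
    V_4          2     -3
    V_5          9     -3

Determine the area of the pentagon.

230.75

Σ = (112.5) + (164) + (11) + (21) + (153) = 461.5
Area = |Σ|/2 = 230.75.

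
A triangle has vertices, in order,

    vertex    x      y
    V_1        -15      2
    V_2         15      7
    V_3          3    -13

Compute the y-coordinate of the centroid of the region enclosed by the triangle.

-4/3

Apply the surveyor's formula. First the cross-terms c_i = x_i·y_{i+1} − x_{i+1}·y_i:
  -135, -216, -189  ⇒  2A = -540, A = -270.
Then Σ (y_i + y_{i+1})·c_i = 2160, so ȳ = 2160 / (6·(-270)) = -4/3.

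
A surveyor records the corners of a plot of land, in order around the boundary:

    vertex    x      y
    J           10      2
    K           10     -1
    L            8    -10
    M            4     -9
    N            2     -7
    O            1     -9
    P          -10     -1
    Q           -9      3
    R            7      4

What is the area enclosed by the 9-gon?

Σ = (-30) + (-92) + (-32) + (-10) + (-11) + (-91) + (-39) + (-57) + (-26) = -388
Area = |Σ|/2 = 194.

194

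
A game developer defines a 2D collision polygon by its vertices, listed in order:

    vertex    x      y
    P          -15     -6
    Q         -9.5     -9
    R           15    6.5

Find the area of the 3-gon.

79.375

Apply the surveyor's formula: 2A = Σ (x_i·y_{i+1} − x_{i+1}·y_i), indices taken mod 3.
Cross-terms: 78, 73.25, 7.5  ⇒  Σ = 158.75
Area = |Σ|/2 = 79.375.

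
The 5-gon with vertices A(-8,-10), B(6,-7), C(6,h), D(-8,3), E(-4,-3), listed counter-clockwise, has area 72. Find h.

Write out the shoelace sum; only the two edges meeting at C involve h:
2·Area = [(6·h − 6·(-7)) + (6·3 − (-8)·h)] + 168
       = 14·h + 228 = 144
⇒ h = -6.

-6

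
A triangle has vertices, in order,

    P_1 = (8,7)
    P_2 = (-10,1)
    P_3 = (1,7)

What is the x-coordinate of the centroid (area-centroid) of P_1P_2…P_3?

Apply Gauss's area formula. First the cross-terms c_i = x_i·y_{i+1} − x_{i+1}·y_i:
  78, -71, -49  ⇒  2A = -42, A = -21.
Then Σ (x_i + x_{i+1})·c_i = 42, so x̄ = 42 / (6·(-21)) = -1/3.

-1/3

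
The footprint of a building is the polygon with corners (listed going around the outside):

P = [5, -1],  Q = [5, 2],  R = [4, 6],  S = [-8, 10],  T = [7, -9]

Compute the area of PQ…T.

82.5

Apply the shoelace formula: 2A = Σ (x_i·y_{i+1} − x_{i+1}·y_i), indices taken mod 5.
Σ = (15) + (22) + (88) + (2) + (38) = 165
Area = |Σ|/2 = 82.5.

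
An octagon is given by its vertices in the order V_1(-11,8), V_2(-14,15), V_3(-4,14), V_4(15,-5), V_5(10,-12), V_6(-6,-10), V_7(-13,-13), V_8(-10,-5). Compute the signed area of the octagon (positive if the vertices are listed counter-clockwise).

-466.5

Σ = (-53) + (-136) + (-190) + (-130) + (-172) + (-52) + (-65) + (-135) = -933
Signed area = Σ/2 = -466.5 (negative ⇒ clockwise traversal).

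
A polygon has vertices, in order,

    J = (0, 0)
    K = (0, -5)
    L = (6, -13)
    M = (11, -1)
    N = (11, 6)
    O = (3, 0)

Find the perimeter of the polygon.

|JK| = √((0)² + (-5)²) = √25 = 5
|KL| = √((6)² + (-8)²) = √100 = 10
|LM| = √((5)² + (12)²) = √169 = 13
|MN| = √((0)² + (7)²) = √49 = 7
|NO| = √((-8)² + (-6)²) = √100 = 10
|OJ| = √((-3)² + (0)²) = √9 = 3
Perimeter = 5 + 10 + 13 + 7 + 10 + 3 = 48.

48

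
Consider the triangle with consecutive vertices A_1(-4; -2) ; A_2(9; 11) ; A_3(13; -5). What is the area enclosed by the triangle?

Apply Gauss's area formula: 2A = Σ (x_i·y_{i+1} − x_{i+1}·y_i), indices taken mod 3.
Cross-terms: -26, -188, -46  ⇒  Σ = -260
Area = |Σ|/2 = 130.

130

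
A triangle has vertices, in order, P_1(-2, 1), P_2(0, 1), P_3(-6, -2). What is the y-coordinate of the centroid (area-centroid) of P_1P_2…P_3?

0

Apply the shoelace formula. First the cross-terms c_i = x_i·y_{i+1} − x_{i+1}·y_i:
  -2, 6, -10  ⇒  2A = -6, A = -3.
Then Σ (y_i + y_{i+1})·c_i = 0, so ȳ = 0 / (6·(-3)) = 0.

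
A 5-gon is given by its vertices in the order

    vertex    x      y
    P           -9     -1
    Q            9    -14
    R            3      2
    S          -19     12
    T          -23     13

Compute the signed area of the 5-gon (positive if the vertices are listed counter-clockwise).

219

P→Q: (-9)(-14) − (9)(-1) = 135
Q→R: (9)(2) − (3)(-14) = 60
R→S: (3)(12) − (-19)(2) = 74
S→T: (-19)(13) − (-23)(12) = 29
T→P: (-23)(-1) − (-9)(13) = 140
Σ = 438
Signed area = Σ/2 = 219 (positive ⇒ counter-clockwise traversal).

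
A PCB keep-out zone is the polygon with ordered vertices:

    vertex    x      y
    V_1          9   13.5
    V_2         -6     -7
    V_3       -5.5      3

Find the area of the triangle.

69.875

Apply Gauss's area formula: 2A = Σ (x_i·y_{i+1} − x_{i+1}·y_i), indices taken mod 3.
Σ = (18) + (-56.5) + (-101.25) = -139.75
Area = |Σ|/2 = 69.875.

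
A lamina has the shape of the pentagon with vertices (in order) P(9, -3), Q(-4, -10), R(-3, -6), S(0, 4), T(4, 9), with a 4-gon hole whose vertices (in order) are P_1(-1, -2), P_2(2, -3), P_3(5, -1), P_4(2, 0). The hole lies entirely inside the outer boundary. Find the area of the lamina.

Outer boundary:
Apply the shoelace (surveyor's) formula: 2A = Σ (x_i·y_{i+1} − x_{i+1}·y_i), indices taken mod 5.
Σ = (-102) + (-6) + (-12) + (-16) + (-93) = -229
Area = |Σ|/2 = 114.5.
Hole:
Apply the shoelace formula: 2A = Σ (x_i·y_{i+1} − x_{i+1}·y_i), indices taken mod 4.
Σ = (7) + (13) + (2) + (-4) = 18
Area = |Σ|/2 = 9.
Net area = 114.5 − 9 = 105.5.

105.5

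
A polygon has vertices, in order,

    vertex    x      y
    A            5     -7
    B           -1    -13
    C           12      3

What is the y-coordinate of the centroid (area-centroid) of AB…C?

Apply the shoelace formula. First the cross-terms c_i = x_i·y_{i+1} − x_{i+1}·y_i:
  -72, 153, -99  ⇒  2A = -18, A = -9.
Then Σ (y_i + y_{i+1})·c_i = 306, so ȳ = 306 / (6·(-9)) = -17/3.

-17/3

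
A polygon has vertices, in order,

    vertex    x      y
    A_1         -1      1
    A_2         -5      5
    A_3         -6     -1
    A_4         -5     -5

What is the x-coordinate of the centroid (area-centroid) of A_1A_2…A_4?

Apply the surveyor's formula. First the cross-terms c_i = x_i·y_{i+1} − x_{i+1}·y_i:
  0, 35, 25, -10  ⇒  2A = 50, A = 25.
Then Σ (x_i + x_{i+1})·c_i = -600, so x̄ = -600 / (6·25) = -4.

-4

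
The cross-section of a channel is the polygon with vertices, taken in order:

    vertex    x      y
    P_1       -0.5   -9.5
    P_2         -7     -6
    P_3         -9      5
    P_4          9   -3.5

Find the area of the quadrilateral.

126.625

Σ = (-63.5) + (-89) + (-13.5) + (-87.25) = -253.25
Area = |Σ|/2 = 126.625.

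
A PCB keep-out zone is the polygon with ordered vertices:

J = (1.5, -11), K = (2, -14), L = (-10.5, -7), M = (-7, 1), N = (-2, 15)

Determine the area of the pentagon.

Cross-terms: 1, -161, -59.5, -103, -0.5  ⇒  Σ = -323
Area = |Σ|/2 = 161.5.

161.5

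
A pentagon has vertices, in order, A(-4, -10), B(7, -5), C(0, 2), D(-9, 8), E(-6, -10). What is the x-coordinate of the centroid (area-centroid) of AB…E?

-86/35

Apply the surveyor's formula. First the cross-terms c_i = x_i·y_{i+1} − x_{i+1}·y_i:
  90, 14, 18, 138, 20  ⇒  2A = 280, A = 140.
Then Σ (x_i + x_{i+1})·c_i = -2064, so x̄ = -2064 / (6·140) = -86/35.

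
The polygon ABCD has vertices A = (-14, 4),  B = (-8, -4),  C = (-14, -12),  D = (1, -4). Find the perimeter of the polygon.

|AB| = √((6)² + (-8)²) = √100 = 10
|BC| = √((-6)² + (-8)²) = √100 = 10
|CD| = √((15)² + (8)²) = √289 = 17
|DA| = √((-15)² + (8)²) = √289 = 17
Perimeter = 10 + 10 + 17 + 17 = 54.

54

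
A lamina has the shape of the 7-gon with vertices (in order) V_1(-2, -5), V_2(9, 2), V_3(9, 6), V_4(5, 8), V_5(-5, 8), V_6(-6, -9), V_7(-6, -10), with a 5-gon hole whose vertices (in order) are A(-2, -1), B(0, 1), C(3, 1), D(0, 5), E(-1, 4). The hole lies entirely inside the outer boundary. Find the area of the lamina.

Outer boundary:
Σ = (41) + (36) + (42) + (80) + (93) + (6) + (10) = 308
Area = |Σ|/2 = 154.
Hole:
Cross-terms: -2, -3, 15, 5, 9  ⇒  Σ = 24
Area = |Σ|/2 = 12.
Net area = 154 − 12 = 142.

142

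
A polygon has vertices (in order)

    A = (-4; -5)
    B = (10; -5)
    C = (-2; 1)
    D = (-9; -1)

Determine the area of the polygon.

61

Apply the shoelace (surveyor's) formula: 2A = Σ (x_i·y_{i+1} − x_{i+1}·y_i), indices taken mod 4.
Σ = (70) + (0) + (11) + (41) = 122
Area = |Σ|/2 = 61.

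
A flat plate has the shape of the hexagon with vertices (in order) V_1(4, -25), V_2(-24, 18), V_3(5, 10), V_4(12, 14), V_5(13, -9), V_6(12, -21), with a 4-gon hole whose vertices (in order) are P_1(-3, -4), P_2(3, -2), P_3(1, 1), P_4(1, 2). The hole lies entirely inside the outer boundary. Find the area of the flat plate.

Outer boundary:
Apply the shoelace formula: 2A = Σ (x_i·y_{i+1} − x_{i+1}·y_i), indices taken mod 6.
Σ = (-528) + (-330) + (-50) + (-290) + (-165) + (-216) = -1579
Area = |Σ|/2 = 789.5.
Hole:
Apply Gauss's area formula: 2A = Σ (x_i·y_{i+1} − x_{i+1}·y_i), indices taken mod 4.
Cross-terms: 18, 5, 1, 2  ⇒  Σ = 26
Area = |Σ|/2 = 13.
Net area = 789.5 − 13 = 776.5.

776.5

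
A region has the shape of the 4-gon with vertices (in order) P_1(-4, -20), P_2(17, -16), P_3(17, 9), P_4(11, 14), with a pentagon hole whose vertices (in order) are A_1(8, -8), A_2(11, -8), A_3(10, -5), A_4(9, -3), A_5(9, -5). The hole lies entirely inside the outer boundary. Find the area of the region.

Outer boundary:
Cross-terms: 404, 425, 139, -164  ⇒  Σ = 804
Area = |Σ|/2 = 402.
Hole:
A_1→A_2: (8)(-8) − (11)(-8) = 24
A_2→A_3: (11)(-5) − (10)(-8) = 25
A_3→A_4: (10)(-3) − (9)(-5) = 15
A_4→A_5: (9)(-5) − (9)(-3) = -18
A_5→A_1: (9)(-8) − (8)(-5) = -32
Σ = 14
Area = |Σ|/2 = 7.
Net area = 402 − 7 = 395.

395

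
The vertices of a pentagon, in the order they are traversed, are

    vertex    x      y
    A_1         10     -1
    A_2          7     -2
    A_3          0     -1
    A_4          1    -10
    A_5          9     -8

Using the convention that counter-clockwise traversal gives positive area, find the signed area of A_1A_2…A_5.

67

Cross-terms: -13, -7, 1, 82, 71  ⇒  Σ = 134
Signed area = Σ/2 = 67 (positive ⇒ counter-clockwise traversal).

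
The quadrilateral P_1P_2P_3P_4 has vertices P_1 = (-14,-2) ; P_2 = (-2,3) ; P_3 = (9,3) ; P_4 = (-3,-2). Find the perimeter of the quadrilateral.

48

|P_1P_2| = √((12)² + (5)²) = √169 = 13
|P_2P_3| = √((11)² + (0)²) = √121 = 11
|P_3P_4| = √((-12)² + (-5)²) = √169 = 13
|P_4P_1| = √((-11)² + (0)²) = √121 = 11
Perimeter = 13 + 11 + 13 + 11 = 48.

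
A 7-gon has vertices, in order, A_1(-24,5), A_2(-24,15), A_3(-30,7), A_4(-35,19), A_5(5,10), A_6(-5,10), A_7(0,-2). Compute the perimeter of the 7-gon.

122

|A_1A_2| = √((0)² + (10)²) = √100 = 10
|A_2A_3| = √((-6)² + (-8)²) = √100 = 10
|A_3A_4| = √((-5)² + (12)²) = √169 = 13
|A_4A_5| = √((40)² + (-9)²) = √1681 = 41
|A_5A_6| = √((-10)² + (0)²) = √100 = 10
|A_6A_7| = √((5)² + (-12)²) = √169 = 13
|A_7A_1| = √((-24)² + (7)²) = √625 = 25
Perimeter = 10 + 10 + 13 + 41 + 10 + 13 + 25 = 122.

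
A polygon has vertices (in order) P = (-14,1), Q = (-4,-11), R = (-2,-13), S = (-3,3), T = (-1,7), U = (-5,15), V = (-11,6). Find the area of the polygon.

176.5

Cross-terms: 158, 30, -45, -18, 20, 135, 73  ⇒  Σ = 353
Area = |Σ|/2 = 176.5.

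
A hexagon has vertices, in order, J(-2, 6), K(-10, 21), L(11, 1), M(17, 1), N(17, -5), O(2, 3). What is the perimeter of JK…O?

80

|JK| = √((-8)² + (15)²) = √289 = 17
|KL| = √((21)² + (-20)²) = √841 = 29
|LM| = √((6)² + (0)²) = √36 = 6
|MN| = √((0)² + (-6)²) = √36 = 6
|NO| = √((-15)² + (8)²) = √289 = 17
|OJ| = √((-4)² + (3)²) = √25 = 5
Perimeter = 17 + 29 + 6 + 6 + 17 + 5 = 80.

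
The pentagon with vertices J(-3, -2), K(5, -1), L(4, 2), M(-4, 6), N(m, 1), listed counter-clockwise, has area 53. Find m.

-6

Write out the shoelace sum; only the two edges meeting at N involve m:
2·Area = [((-4)·1 − m·6) + (m·(-2) − (-3)·1)] + 59
       = -8·m + 58 = 106
⇒ m = -6.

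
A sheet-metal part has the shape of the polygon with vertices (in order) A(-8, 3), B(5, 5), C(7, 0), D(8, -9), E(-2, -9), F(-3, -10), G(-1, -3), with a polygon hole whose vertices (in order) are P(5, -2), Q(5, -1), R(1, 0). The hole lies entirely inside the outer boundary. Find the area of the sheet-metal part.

137

Outer boundary:
A→B: (-8)(5) − (5)(3) = -55
B→C: (5)(0) − (7)(5) = -35
C→D: (7)(-9) − (8)(0) = -63
D→E: (8)(-9) − (-2)(-9) = -90
E→F: (-2)(-10) − (-3)(-9) = -7
F→G: (-3)(-3) − (-1)(-10) = -1
G→A: (-1)(3) − (-8)(-3) = -27
Σ = -278
Area = |Σ|/2 = 139.
Hole:
Apply the surveyor's formula: 2A = Σ (x_i·y_{i+1} − x_{i+1}·y_i), indices taken mod 3.
Σ = (5) + (1) + (-2) = 4
Area = |Σ|/2 = 2.
Net area = 139 − 2 = 137.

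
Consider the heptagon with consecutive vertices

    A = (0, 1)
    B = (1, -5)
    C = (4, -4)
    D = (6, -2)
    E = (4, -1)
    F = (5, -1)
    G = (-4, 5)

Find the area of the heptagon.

Apply the shoelace (surveyor's) formula: 2A = Σ (x_i·y_{i+1} − x_{i+1}·y_i), indices taken mod 7.
Cross-terms: -1, 16, 16, 2, 1, 21, -4  ⇒  Σ = 51
Area = |Σ|/2 = 25.5.

25.5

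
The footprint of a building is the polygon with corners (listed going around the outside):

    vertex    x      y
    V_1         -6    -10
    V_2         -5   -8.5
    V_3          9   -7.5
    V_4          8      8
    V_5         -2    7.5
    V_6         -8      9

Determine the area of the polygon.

Σ = (1) + (114) + (132) + (76) + (42) + (134) = 499
Area = |Σ|/2 = 249.5.

249.5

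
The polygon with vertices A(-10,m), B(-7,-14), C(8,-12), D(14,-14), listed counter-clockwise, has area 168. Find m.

The doubled signed area Σ (x_i y_{i+1} − x_{i+1} y_i) is linear in m.
With m=0 it equals 252; the coefficient of m is 21 (from the two edges through A).
So 21·m + 252 = 2·168 = 336 ⇒ m = 4.

4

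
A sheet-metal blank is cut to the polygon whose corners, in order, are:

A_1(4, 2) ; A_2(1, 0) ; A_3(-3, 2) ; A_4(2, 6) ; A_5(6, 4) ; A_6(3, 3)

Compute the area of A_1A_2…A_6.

25

Cross-terms: -2, 2, -22, -28, 6, -6  ⇒  Σ = -50
Area = |Σ|/2 = 25.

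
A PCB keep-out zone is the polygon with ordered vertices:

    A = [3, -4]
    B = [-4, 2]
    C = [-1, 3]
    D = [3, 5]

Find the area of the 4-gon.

30.5

A→B: (3)(2) − (-4)(-4) = -10
B→C: (-4)(3) − (-1)(2) = -10
C→D: (-1)(5) − (3)(3) = -14
D→A: (3)(-4) − (3)(5) = -27
Σ = -61
Area = |Σ|/2 = 30.5.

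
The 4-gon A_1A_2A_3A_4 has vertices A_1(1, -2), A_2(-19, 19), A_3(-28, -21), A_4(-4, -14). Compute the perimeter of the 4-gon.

|A_1A_2| = √((-20)² + (21)²) = √841 = 29
|A_2A_3| = √((-9)² + (-40)²) = √1681 = 41
|A_3A_4| = √((24)² + (7)²) = √625 = 25
|A_4A_1| = √((5)² + (12)²) = √169 = 13
Perimeter = 29 + 41 + 25 + 13 = 108.

108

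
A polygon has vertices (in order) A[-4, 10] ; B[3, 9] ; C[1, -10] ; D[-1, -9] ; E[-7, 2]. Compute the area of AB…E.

125.5

Apply the shoelace (surveyor's) formula: 2A = Σ (x_i·y_{i+1} − x_{i+1}·y_i), indices taken mod 5.
Cross-terms: -66, -39, -19, -65, -62  ⇒  Σ = -251
Area = |Σ|/2 = 125.5.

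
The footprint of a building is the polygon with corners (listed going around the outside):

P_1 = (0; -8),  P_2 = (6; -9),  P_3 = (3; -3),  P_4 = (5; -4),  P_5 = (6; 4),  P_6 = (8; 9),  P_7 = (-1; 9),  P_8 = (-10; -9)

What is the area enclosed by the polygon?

Apply the surveyor's formula: 2A = Σ (x_i·y_{i+1} − x_{i+1}·y_i), indices taken mod 8.
Cross-terms: 48, 9, 3, 44, 22, 81, 99, 80  ⇒  Σ = 386
Area = |Σ|/2 = 193.

193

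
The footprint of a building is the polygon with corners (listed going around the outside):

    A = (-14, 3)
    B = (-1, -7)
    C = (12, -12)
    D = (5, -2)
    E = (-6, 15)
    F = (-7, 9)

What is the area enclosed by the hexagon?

226

Apply the shoelace formula: 2A = Σ (x_i·y_{i+1} − x_{i+1}·y_i), indices taken mod 6.
Σ = (101) + (96) + (36) + (63) + (51) + (105) = 452
Area = |Σ|/2 = 226.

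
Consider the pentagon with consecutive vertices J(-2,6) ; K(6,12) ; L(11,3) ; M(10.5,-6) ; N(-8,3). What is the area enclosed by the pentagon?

165

Apply Gauss's area formula: 2A = Σ (x_i·y_{i+1} − x_{i+1}·y_i), indices taken mod 5.
Σ = (-60) + (-114) + (-97.5) + (-16.5) + (-42) = -330
Area = |Σ|/2 = 165.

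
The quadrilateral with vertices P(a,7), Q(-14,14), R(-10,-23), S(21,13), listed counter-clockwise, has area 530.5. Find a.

1

The doubled signed area Σ (x_i y_{i+1} − x_{i+1} y_i) is linear in a.
With a=0 it equals 1060; the coefficient of a is 1 (from the two edges through P).
So 1·a + 1060 = 2·530.5 = 1061 ⇒ a = 1.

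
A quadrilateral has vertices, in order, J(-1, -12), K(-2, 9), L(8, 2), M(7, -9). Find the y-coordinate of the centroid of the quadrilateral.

Apply Gauss's area formula. First the cross-terms c_i = x_i·y_{i+1} − x_{i+1}·y_i:
  -33, -76, -86, -93  ⇒  2A = -288, A = -144.
Then Σ (y_i + y_{i+1})·c_i = 1818, so ȳ = 1818 / (6·(-144)) = -101/48.

-101/48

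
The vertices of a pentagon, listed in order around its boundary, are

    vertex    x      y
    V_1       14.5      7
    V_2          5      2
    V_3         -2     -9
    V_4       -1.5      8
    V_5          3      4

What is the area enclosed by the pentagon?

71.75

Σ = (-6) + (-41) + (-29.5) + (-30) + (-37) = -143.5
Area = |Σ|/2 = 71.75.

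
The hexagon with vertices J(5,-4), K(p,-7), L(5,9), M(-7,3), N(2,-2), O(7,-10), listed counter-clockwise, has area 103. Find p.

8

Write out the shoelace sum; only the two edges meeting at K involve p:
2·Area = [(5·(-7) − p·(-4)) + (p·9 − 5·(-7))] + 102
       = 13·p + 102 = 206
⇒ p = 8.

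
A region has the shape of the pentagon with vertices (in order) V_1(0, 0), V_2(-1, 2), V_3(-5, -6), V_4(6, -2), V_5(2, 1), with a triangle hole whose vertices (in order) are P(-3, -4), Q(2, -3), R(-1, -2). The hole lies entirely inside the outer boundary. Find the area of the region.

32

Outer boundary:
Apply the shoelace (surveyor's) formula: 2A = Σ (x_i·y_{i+1} − x_{i+1}·y_i), indices taken mod 5.
Σ = (0) + (16) + (46) + (10) + (0) = 72
Area = |Σ|/2 = 36.
Hole:
Apply Gauss's area formula: 2A = Σ (x_i·y_{i+1} − x_{i+1}·y_i), indices taken mod 3.
Cross-terms: 17, -7, -2  ⇒  Σ = 8
Area = |Σ|/2 = 4.
Net area = 36 − 4 = 32.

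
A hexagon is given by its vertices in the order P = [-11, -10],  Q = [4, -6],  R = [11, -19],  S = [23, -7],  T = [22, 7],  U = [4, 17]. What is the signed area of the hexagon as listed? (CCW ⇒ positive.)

632

Cross-terms: 106, -10, 360, 315, 346, 147  ⇒  Σ = 1264
Signed area = Σ/2 = 632 (positive ⇒ counter-clockwise traversal).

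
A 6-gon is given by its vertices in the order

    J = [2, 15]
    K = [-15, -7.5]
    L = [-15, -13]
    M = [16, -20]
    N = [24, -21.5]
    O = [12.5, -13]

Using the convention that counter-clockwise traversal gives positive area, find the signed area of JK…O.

J→K: (2)(-7.5) − (-15)(15) = 210
K→L: (-15)(-13) − (-15)(-7.5) = 82.5
L→M: (-15)(-20) − (16)(-13) = 508
M→N: (16)(-21.5) − (24)(-20) = 136
N→O: (24)(-13) − (12.5)(-21.5) = -43.25
O→J: (12.5)(15) − (2)(-13) = 213.5
Σ = 1106.75
Signed area = Σ/2 = 553.375 (positive ⇒ counter-clockwise traversal).

553.375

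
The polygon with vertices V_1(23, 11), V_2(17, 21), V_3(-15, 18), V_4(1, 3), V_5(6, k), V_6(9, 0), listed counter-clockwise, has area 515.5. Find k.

-12

Write out the shoelace sum; only the two edges meeting at V_5 involve k:
2·Area = [(1·k − 6·3) + (6·0 − 9·k)] + 953
       = -8·k + 935 = 1031
⇒ k = -12.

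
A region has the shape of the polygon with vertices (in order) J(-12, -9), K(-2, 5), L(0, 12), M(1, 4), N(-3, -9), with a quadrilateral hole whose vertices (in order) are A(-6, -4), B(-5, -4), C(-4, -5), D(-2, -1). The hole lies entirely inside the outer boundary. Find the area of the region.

Outer boundary:
J→K: (-12)(5) − (-2)(-9) = -78
K→L: (-2)(12) − (0)(5) = -24
L→M: (0)(4) − (1)(12) = -12
M→N: (1)(-9) − (-3)(4) = 3
N→J: (-3)(-9) − (-12)(-9) = -81
Σ = -192
Area = |Σ|/2 = 96.
Hole:
Apply the shoelace formula: 2A = Σ (x_i·y_{i+1} − x_{i+1}·y_i), indices taken mod 4.
Cross-terms: 4, 9, -6, 2  ⇒  Σ = 9
Area = |Σ|/2 = 4.5.
Net area = 96 − 4.5 = 91.5.

91.5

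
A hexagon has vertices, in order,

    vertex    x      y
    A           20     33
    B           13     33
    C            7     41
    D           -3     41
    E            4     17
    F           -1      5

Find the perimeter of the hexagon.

|AB| = √((-7)² + (0)²) = √49 = 7
|BC| = √((-6)² + (8)²) = √100 = 10
|CD| = √((-10)² + (0)²) = √100 = 10
|DE| = √((7)² + (-24)²) = √625 = 25
|EF| = √((-5)² + (-12)²) = √169 = 13
|FA| = √((21)² + (28)²) = √1225 = 35
Perimeter = 7 + 10 + 10 + 25 + 13 + 35 = 100.

100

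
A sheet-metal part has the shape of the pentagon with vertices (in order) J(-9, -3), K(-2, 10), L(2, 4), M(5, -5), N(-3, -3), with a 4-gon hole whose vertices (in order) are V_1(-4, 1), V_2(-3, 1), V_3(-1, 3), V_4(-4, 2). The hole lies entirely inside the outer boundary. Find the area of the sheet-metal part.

98.5

Outer boundary:
Σ = (-96) + (-28) + (-30) + (-30) + (-18) = -202
Area = |Σ|/2 = 101.
Hole:
Apply the shoelace (surveyor's) formula: 2A = Σ (x_i·y_{i+1} − x_{i+1}·y_i), indices taken mod 4.
V_1→V_2: (-4)(1) − (-3)(1) = -1
V_2→V_3: (-3)(3) − (-1)(1) = -8
V_3→V_4: (-1)(2) − (-4)(3) = 10
V_4→V_1: (-4)(1) − (-4)(2) = 4
Σ = 5
Area = |Σ|/2 = 2.5.
Net area = 101 − 2.5 = 98.5.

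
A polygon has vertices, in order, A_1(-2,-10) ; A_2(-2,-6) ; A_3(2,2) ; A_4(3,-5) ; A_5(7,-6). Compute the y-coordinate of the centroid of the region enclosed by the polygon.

Apply the shoelace (surveyor's) formula. First the cross-terms c_i = x_i·y_{i+1} − x_{i+1}·y_i:
  -8, 8, -16, 17, -82  ⇒  2A = -81, A = -40.5.
Then Σ (y_i + y_{i+1})·c_i = 1269, so ȳ = 1269 / (6·(-40.5)) = -47/9.

-47/9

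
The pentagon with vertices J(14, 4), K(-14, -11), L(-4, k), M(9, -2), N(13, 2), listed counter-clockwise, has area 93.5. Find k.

-11

The doubled signed area Σ (x_i y_{i+1} − x_{i+1} y_i) is linear in k.
With k=0 it equals -66; the coefficient of k is -23 (from the two edges through L).
So -23·k + -66 = 2·93.5 = 187 ⇒ k = -11.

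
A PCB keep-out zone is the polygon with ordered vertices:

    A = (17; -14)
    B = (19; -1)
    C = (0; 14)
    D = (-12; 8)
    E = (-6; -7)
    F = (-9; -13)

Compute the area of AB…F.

588.5

Cross-terms: 249, 266, 168, 132, 15, 347  ⇒  Σ = 1177
Area = |Σ|/2 = 588.5.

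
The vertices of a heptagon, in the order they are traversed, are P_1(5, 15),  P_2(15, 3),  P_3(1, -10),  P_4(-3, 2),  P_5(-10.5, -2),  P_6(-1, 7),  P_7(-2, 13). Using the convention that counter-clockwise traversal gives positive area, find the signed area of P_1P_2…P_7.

-266.75

Apply the shoelace formula: 2A = Σ (x_i·y_{i+1} − x_{i+1}·y_i), indices taken mod 7.
Σ = (-210) + (-153) + (-28) + (27) + (-75.5) + (1) + (-95) = -533.5
Signed area = Σ/2 = -266.75 (negative ⇒ clockwise traversal).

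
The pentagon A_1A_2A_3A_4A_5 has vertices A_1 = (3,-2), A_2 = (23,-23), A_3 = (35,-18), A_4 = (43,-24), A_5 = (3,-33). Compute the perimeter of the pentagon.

124

|A_1A_2| = √((20)² + (-21)²) = √841 = 29
|A_2A_3| = √((12)² + (5)²) = √169 = 13
|A_3A_4| = √((8)² + (-6)²) = √100 = 10
|A_4A_5| = √((-40)² + (-9)²) = √1681 = 41
|A_5A_1| = √((0)² + (31)²) = √961 = 31
Perimeter = 29 + 13 + 10 + 41 + 31 = 124.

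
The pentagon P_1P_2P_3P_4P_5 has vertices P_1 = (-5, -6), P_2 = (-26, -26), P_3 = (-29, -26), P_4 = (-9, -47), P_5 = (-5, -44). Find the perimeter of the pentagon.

|P_1P_2| = √((-21)² + (-20)²) = √841 = 29
|P_2P_3| = √((-3)² + (0)²) = √9 = 3
|P_3P_4| = √((20)² + (-21)²) = √841 = 29
|P_4P_5| = √((4)² + (3)²) = √25 = 5
|P_5P_1| = √((0)² + (38)²) = √1444 = 38
Perimeter = 29 + 3 + 29 + 5 + 38 = 104.

104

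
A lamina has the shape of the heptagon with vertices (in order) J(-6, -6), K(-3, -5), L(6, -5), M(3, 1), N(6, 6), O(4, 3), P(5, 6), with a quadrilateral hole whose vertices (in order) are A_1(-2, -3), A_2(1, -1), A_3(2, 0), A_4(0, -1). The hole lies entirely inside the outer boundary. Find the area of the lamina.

Outer boundary:
Apply Gauss's area formula: 2A = Σ (x_i·y_{i+1} − x_{i+1}·y_i), indices taken mod 7.
Σ = (12) + (45) + (21) + (12) + (-6) + (9) + (6) = 99
Area = |Σ|/2 = 49.5.
Hole:
Apply the surveyor's formula: 2A = Σ (x_i·y_{i+1} − x_{i+1}·y_i), indices taken mod 4.
Σ = (5) + (2) + (-2) + (-2) = 3
Area = |Σ|/2 = 1.5.
Net area = 49.5 − 1.5 = 48.

48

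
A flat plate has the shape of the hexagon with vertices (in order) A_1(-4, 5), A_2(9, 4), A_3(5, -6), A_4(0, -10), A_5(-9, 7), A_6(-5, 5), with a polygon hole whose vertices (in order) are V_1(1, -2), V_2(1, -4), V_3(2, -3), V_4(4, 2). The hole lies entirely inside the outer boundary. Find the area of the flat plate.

Outer boundary:
Apply the surveyor's formula: 2A = Σ (x_i·y_{i+1} − x_{i+1}·y_i), indices taken mod 6.
Cross-terms: -61, -74, -50, -90, -10, -5  ⇒  Σ = -290
Area = |Σ|/2 = 145.
Hole:
Apply Gauss's area formula: 2A = Σ (x_i·y_{i+1} − x_{i+1}·y_i), indices taken mod 4.
Cross-terms: -2, 5, 16, -10  ⇒  Σ = 9
Area = |Σ|/2 = 4.5.
Net area = 145 − 4.5 = 140.5.

140.5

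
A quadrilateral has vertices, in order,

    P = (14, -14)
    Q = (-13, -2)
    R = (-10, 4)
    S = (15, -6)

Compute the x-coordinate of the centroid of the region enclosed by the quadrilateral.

92/51

Apply Gauss's area formula. First the cross-terms c_i = x_i·y_{i+1} − x_{i+1}·y_i:
  -210, -72, 0, -126  ⇒  2A = -408, A = -204.
Then Σ (x_i + x_{i+1})·c_i = -2208, so x̄ = -2208 / (6·(-204)) = 92/51.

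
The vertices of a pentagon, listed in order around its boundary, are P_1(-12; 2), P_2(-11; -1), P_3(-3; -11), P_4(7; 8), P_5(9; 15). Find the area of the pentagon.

Apply the surveyor's formula: 2A = Σ (x_i·y_{i+1} − x_{i+1}·y_i), indices taken mod 5.
Σ = (34) + (118) + (53) + (33) + (198) = 436
Area = |Σ|/2 = 218.

218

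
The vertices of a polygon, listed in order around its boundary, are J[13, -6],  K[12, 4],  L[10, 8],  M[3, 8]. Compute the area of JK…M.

Apply the shoelace (surveyor's) formula: 2A = Σ (x_i·y_{i+1} − x_{i+1}·y_i), indices taken mod 4.
Cross-terms: 124, 56, 56, -122  ⇒  Σ = 114
Area = |Σ|/2 = 57.

57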